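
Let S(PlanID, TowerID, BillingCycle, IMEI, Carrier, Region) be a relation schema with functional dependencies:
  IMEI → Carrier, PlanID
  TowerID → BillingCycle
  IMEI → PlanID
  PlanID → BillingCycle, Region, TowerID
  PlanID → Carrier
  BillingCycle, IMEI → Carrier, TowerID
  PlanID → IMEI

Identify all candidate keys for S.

{IMEI}⁺ = {BillingCycle, Carrier, IMEI, PlanID, Region, TowerID}, which is every attribute, so {IMEI} is a candidate key.
{PlanID}⁺ = {BillingCycle, Carrier, IMEI, PlanID, Region, TowerID}, which is every attribute, so {PlanID} is a candidate key.
No proper subset of any of these is a key, and no other minimal superkey exists.

{IMEI}, {PlanID}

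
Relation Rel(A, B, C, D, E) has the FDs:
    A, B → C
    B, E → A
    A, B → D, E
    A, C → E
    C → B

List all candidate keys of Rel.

{A, B}, {A, C}, {B, E}, {C, E}

{A, B}⁺ = {A, B, C, D, E} — all of the relation — so {A, B} is a candidate key.
{A, C}⁺ = {A, B, C, D, E} — all of the relation — so {A, C} is a candidate key.
{B, E}⁺ = {A, B, C, D, E} — all of the relation — so {B, E} is a candidate key.
{C, E}⁺ = {A, B, C, D, E} — all of the relation — so {C, E} is a candidate key.
No proper subset of any of these is a key, and no other minimal superkey exists.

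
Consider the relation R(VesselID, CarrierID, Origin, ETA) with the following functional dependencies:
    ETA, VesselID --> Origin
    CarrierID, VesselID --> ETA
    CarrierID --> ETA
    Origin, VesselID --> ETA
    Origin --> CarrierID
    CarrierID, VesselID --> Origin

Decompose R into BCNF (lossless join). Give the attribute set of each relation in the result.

Candidate keys of the original relation: {CarrierID, VesselID}, {ETA, VesselID}, {Origin, VesselID}.
Within {CarrierID, ETA, Origin, VesselID}: {CarrierID}⁺ ∩ {CarrierID, ETA, Origin, VesselID} = {CarrierID, ETA}, not the whole set, so CarrierID --> ETA violates BCNF; decompose into {CarrierID, ETA} and {CarrierID, Origin, VesselID}.
{CarrierID, ETA} has no BCNF violation.
Within {CarrierID, Origin, VesselID}: {Origin}⁺ ∩ {CarrierID, Origin, VesselID} = {CarrierID, Origin}, not the whole set, so Origin --> CarrierID violates BCNF; decompose into {CarrierID, Origin} and {Origin, VesselID}.
{CarrierID, Origin} has no BCNF violation.
{Origin, VesselID} has no BCNF violation.

{CarrierID, ETA}; {CarrierID, Origin}; {Origin, VesselID}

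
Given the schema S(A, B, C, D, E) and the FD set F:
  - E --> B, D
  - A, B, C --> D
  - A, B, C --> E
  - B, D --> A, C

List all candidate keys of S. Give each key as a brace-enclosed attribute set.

{A, B, C}, {B, D}, {E}

{E}⁺ = {A, B, C, D, E}, which is every attribute, so {E} is a candidate key.
{B, D}⁺ = {A, B, C, D, E}, which is every attribute, so {B, D} is a candidate key.
{A, B, C}⁺ = {A, B, C, D, E}, which is every attribute, so {A, B, C} is a candidate key.
These are minimal and exhaustive — every other superkey contains one of them.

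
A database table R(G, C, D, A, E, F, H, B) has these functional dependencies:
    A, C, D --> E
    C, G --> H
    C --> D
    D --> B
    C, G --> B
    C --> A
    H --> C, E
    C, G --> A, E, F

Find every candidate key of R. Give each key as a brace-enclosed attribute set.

{C, G}, {G, H}

{G} never appears on the right of any FD, so every key must include it.
{C, G}⁺ = {A, B, C, D, E, F, G, H}, which is every attribute, so {C, G} is a candidate key.
{G, H}⁺ = {A, B, C, D, E, F, G, H}, which is every attribute, so {G, H} is a candidate key.
No proper subset of any of these is a key, and no other minimal superkey exists.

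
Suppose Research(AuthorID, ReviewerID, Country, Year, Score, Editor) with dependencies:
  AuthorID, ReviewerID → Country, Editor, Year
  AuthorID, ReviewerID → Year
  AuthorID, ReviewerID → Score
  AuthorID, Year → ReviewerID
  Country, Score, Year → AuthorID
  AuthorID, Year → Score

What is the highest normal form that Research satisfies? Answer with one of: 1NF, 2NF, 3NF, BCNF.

BCNF

Candidate keys: {AuthorID, ReviewerID}, {AuthorID, Year}, {Country, Score, Year}. Prime attributes: {AuthorID, Country, ReviewerID, Score, Year}.
The left-hand side of every FD is a superkey, so BCNF is satisfied.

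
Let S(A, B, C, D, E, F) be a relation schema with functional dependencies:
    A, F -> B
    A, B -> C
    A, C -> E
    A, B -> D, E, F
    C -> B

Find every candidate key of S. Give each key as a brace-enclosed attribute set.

{A, B}, {A, C}, {A, F}

Attributes never on any right-hand side: {A} — every candidate key must contain it.
{A, B} is a candidate key since {A, B}⁺ = {A, B, C, D, E, F} covers every attribute.
{A, C} is a candidate key since {A, C}⁺ = {A, B, C, D, E, F} covers every attribute.
{A, F} is a candidate key since {A, F}⁺ = {A, B, C, D, E, F} covers every attribute.
Any other superkey properly contains one of these, so there are no further candidate keys.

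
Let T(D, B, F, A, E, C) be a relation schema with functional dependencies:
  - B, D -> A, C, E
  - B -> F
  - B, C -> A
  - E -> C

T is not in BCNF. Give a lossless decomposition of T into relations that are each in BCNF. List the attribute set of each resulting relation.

Candidate key of the original relation: {B, D}.
Within {A, B, C, D, E, F}: {B}⁺ ∩ {A, B, C, D, E, F} = {B, F}, not the whole set, so B -> F violates BCNF; decompose into {B, F} and {A, B, C, D, E}.
{B, F}: every determinant is a superkey — BCNF.
Within {A, B, C, D, E}: {B, C}⁺ ∩ {A, B, C, D, E} = {A, B, C}, not the whole set, so B, C -> A violates BCNF; decompose into {A, B, C} and {B, C, D, E}.
{A, B, C}: every determinant is a superkey — BCNF.
Within {B, C, D, E}: {E}⁺ ∩ {B, C, D, E} = {C, E}, not the whole set, so E -> C violates BCNF; decompose into {C, E} and {B, D, E}.
{C, E}: every determinant is a superkey — BCNF.
{B, D, E}: every determinant is a superkey — BCNF.

{A, B, C}; {B, D, E}; {B, F}; {C, E}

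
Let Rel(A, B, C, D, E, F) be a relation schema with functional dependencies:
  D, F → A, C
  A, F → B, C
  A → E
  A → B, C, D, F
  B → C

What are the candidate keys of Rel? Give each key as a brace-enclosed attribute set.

{A} is a candidate key since {A}⁺ = {A, B, C, D, E, F} covers every attribute.
{D, F} is a candidate key since {D, F}⁺ = {A, B, C, D, E, F} covers every attribute.
These are minimal and exhaustive — every other superkey contains one of them.

{A}, {D, F}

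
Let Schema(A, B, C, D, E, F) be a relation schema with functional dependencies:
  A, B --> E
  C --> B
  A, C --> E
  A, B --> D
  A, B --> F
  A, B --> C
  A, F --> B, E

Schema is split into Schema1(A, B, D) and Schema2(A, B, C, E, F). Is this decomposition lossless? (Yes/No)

The shared attributes are {A, B} and {A, B}⁺ = {A, B, C, D, E, F}.
Schema1 is contained in that closure, so Schema1 ∩ Schema2 --> Schema1 holds and the join is lossless.

Yes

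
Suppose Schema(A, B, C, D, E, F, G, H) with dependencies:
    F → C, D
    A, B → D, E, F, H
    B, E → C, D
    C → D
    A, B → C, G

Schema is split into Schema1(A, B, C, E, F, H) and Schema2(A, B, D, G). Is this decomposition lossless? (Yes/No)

Yes

The shared attributes are {A, B} and {A, B}⁺ = {A, B, C, D, E, F, G, H}.
This includes all of Schema1, so the common attributes are a superkey of Schema1 — the join is lossless.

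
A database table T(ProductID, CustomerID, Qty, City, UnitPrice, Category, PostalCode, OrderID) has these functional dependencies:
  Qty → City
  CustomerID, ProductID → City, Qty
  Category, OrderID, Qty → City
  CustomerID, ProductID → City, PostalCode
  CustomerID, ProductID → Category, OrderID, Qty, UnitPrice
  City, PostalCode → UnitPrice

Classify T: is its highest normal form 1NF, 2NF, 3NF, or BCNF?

2NF

Candidate key: {CustomerID, ProductID}. Prime attributes: {CustomerID, ProductID}.
For Qty → City we have {Qty}⁺ = {City, Qty}; {Qty} is not a superkey, so BCNF fails.
Qty → City has non-prime {City} on the right and a non-superkey on the left, so 3NF fails.
No proper subset of a key has a non-prime attribute in its closure, so there is no partial dependency; 2NF holds.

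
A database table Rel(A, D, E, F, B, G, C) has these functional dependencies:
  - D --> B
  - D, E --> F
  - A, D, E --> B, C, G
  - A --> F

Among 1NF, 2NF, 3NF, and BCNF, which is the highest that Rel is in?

1NF

Candidate key: {A, D, E}. Prime attributes: {A, D, E}.
D --> B breaks BCNF: {D}⁺ = {B, D}, so {D} is not a superkey.
D --> B determines the non-prime attribute {B} from a non-superkey — 3NF is violated.
The proper key subset {A} of {A, D, E} determines non-prime {F}, so the relation is not even in 2NF.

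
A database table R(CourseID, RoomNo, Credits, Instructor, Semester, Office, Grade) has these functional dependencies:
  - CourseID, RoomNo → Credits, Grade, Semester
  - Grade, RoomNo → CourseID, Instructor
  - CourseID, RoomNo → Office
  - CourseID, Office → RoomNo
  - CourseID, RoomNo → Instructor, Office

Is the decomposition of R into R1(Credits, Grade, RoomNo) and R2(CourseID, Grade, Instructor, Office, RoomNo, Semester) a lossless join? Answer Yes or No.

Yes

R1 ∩ R2 = {Grade, RoomNo}; its closure under F is {CourseID, Credits, Grade, Instructor, Office, RoomNo, Semester}.
This includes all of R1, so the common attributes are a superkey of R1 — the join is lossless.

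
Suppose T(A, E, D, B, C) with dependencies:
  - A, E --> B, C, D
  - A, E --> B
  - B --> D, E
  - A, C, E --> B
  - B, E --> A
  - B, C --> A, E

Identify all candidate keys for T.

{B}⁺ = {A, B, C, D, E}, which is every attribute, so {B} is a candidate key.
{A, E}⁺ = {A, B, C, D, E}, which is every attribute, so {A, E} is a candidate key.
These are minimal and exhaustive — every other superkey contains one of them.

{A, E}, {B}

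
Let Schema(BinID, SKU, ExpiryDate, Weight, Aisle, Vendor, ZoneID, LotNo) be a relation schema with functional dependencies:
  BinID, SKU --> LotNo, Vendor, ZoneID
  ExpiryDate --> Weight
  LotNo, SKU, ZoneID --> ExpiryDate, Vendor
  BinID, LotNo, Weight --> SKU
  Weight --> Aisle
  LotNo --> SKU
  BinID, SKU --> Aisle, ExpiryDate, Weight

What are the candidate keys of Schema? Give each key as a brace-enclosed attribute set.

No FD produces {BinID}, so it must be in every candidate key.
{BinID, LotNo}⁺ = {Aisle, BinID, ExpiryDate, LotNo, SKU, Vendor, Weight, ZoneID}, which is every attribute, so {BinID, LotNo} is a candidate key.
{BinID, SKU}⁺ = {Aisle, BinID, ExpiryDate, LotNo, SKU, Vendor, Weight, ZoneID}, which is every attribute, so {BinID, SKU} is a candidate key.
Any other superkey properly contains one of these, so there are no further candidate keys.

{BinID, LotNo}, {BinID, SKU}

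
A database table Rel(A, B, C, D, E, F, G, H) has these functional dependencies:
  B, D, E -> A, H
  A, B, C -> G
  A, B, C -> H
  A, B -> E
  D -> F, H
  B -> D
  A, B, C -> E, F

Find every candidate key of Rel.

{A, B, C}, {B, C, E}

No FD produces {B, C}, so they must be in every candidate key.
Closure of {A, B, C} is {A, B, C, D, E, F, G, H}, the whole schema; {A, B, C} is a candidate key.
Closure of {B, C, E} is {A, B, C, D, E, F, G, H}, the whole schema; {B, C, E} is a candidate key.
These are minimal and exhaustive — every other superkey contains one of them.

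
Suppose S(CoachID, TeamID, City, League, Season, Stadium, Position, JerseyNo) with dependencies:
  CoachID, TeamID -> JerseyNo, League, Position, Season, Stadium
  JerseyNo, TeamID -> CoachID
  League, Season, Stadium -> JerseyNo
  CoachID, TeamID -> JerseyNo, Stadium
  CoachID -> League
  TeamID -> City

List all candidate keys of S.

{CoachID, TeamID}, {JerseyNo, TeamID}, {League, Season, Stadium, TeamID}

{TeamID} never appears on the right of any FD, so every key must include it.
{CoachID, TeamID} is a candidate key since {CoachID, TeamID}⁺ = {City, CoachID, JerseyNo, League, Position, Season, Stadium, TeamID} covers every attribute.
{JerseyNo, TeamID} is a candidate key since {JerseyNo, TeamID}⁺ = {City, CoachID, JerseyNo, League, Position, Season, Stadium, TeamID} covers every attribute.
{League, Season, Stadium, TeamID} is a candidate key since {League, Season, Stadium, TeamID}⁺ = {City, CoachID, JerseyNo, League, Position, Season, Stadium, TeamID} covers every attribute.
No proper subset of any of these is a key, and no other minimal superkey exists.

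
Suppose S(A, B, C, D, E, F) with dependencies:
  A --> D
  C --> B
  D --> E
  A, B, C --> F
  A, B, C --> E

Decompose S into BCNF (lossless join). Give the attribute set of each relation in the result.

{A, C, F}; {A, D}; {B, C}; {D, E}

Candidate key of the original relation: {A, C}.
Within {A, B, C, D, E, F}: {A}⁺ ∩ {A, B, C, D, E, F} = {A, D, E}, not the whole set, so A --> D, E violates BCNF; decompose into {A, D, E} and {A, B, C, F}.
Within {A, D, E}: {D}⁺ ∩ {A, D, E} = {D, E}, not the whole set, so D --> E violates BCNF; decompose into {D, E} and {A, D}.
{D, E}: every determinant is a superkey — BCNF.
{A, D}: every determinant is a superkey — BCNF.
Within {A, B, C, F}: {C}⁺ ∩ {A, B, C, F} = {B, C}, not the whole set, so C --> B violates BCNF; decompose into {B, C} and {A, C, F}.
{B, C}: every determinant is a superkey — BCNF.
{A, C, F}: every determinant is a superkey — BCNF.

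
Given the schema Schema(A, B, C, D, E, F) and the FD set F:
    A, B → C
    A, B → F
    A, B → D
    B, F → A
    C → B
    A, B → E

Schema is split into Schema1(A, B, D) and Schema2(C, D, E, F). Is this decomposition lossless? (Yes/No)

The shared attributes are {D} and {D}⁺ = {D}.
The closure covers neither Schema1 nor Schema2 entirely; the join is not lossless.

No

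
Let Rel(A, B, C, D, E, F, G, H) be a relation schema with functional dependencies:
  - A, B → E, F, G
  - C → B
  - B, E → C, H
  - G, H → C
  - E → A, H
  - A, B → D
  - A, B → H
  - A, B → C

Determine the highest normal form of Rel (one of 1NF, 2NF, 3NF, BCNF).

3NF

Candidate keys: {A, B}, {A, C}, {A, G, H}, {B, E}, {C, E}, {E, G}. Prime attributes: {A, B, C, E, G, H}.
C → B breaks BCNF: {C}⁺ = {B, C}, so {C} is not a superkey.
Since {B} ⊆ prime attributes and every other non-superkey FD also has a prime right side, the schema is in 3NF.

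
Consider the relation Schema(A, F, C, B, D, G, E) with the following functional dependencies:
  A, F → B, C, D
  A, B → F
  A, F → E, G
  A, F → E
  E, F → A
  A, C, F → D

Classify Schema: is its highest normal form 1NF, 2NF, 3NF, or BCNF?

BCNF

Candidate keys: {A, B}, {A, F}, {E, F}. Prime attributes: {A, B, E, F}.
Each dependency's left side is a superkey — BCNF holds.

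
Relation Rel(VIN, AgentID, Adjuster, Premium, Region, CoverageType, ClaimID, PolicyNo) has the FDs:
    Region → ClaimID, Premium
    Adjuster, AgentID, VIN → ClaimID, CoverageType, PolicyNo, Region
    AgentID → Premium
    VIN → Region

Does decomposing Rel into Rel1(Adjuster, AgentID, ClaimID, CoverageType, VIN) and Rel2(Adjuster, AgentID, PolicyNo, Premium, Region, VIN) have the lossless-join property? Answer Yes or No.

The shared attributes are {Adjuster, AgentID, VIN} and {Adjuster, AgentID, VIN}⁺ = {Adjuster, AgentID, ClaimID, CoverageType, PolicyNo, Premium, Region, VIN}.
Since Rel1 ⊆ {Adjuster, AgentID, ClaimID, CoverageType, PolicyNo, Premium, Region, VIN}, the intersection is a superkey of Rel1; the decomposition is lossless.

Yes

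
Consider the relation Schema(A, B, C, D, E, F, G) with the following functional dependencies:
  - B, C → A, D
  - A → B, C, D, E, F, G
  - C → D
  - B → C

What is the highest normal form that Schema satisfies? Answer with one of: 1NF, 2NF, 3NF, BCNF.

2NF

Candidate keys: {A}, {B}. Prime attributes: {A, B}.
C → D: {C}⁺ = {C, D}, which is not all of the attributes, so the left side is not a superkey — BCNF is violated.
C → D has non-prime {D} on the right and a non-superkey on the left, so 3NF fails.
All keys have size 1, which rules out partial dependencies — 2NF is satisfied.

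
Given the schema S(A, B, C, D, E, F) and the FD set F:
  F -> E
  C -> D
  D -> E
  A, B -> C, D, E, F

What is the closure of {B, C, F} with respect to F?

Start with {B, C, F}.
F -> E applies; add {E} → now {B, C, E, F}.
C -> D applies; add {D} → now {B, C, D, E, F}.
No further FD applies.

{B, C, D, E, F}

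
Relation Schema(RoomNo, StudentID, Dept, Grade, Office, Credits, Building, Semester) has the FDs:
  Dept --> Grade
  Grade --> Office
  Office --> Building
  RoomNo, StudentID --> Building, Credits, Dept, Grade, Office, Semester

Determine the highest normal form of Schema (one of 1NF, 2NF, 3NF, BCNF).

2NF

Candidate key: {RoomNo, StudentID}. Prime attributes: {RoomNo, StudentID}.
Dept --> Grade breaks BCNF: {Dept}⁺ = {Building, Dept, Grade, Office}, so {Dept} is not a superkey.
Dept --> Grade determines the non-prime attribute {Grade} from a non-superkey — 3NF is violated.
Checking every proper subset of each key, none determines a non-prime attribute — 2NF is satisfied.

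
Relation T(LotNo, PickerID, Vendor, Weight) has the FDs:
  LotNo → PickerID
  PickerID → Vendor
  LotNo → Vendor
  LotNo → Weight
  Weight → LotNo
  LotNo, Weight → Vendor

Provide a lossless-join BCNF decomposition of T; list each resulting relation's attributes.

Candidate keys of the original relation: {LotNo}, {Weight}.
{LotNo, PickerID, Vendor, Weight}: {PickerID} determines {PickerID, Vendor} here but is not a superkey — split on PickerID → Vendor, giving {PickerID, Vendor} and {LotNo, PickerID, Weight}.
{PickerID, Vendor} has no BCNF violation.
{LotNo, PickerID, Weight} has no BCNF violation.

{LotNo, PickerID, Weight}; {PickerID, Vendor}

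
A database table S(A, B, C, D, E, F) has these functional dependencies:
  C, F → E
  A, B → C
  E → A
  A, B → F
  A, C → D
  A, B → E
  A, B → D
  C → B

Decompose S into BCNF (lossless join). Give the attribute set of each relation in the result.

Candidate keys of the original relation: {A, B}, {A, C}, {B, E}, {C, E}, {C, F}.
{A, B, C, D, E, F}: {E} determines {A, E} here but is not a superkey — split on E → A, giving {A, E} and {B, C, D, E, F}.
{A, E}: every determinant is a superkey — BCNF.
{B, C, D, E, F}: {C} determines {B, C} here but is not a superkey — split on C → B, giving {B, C} and {C, D, E, F}.
{B, C}: every determinant is a superkey — BCNF.
{C, D, E, F}: every determinant is a superkey — BCNF.

{A, E}; {B, C}; {C, D, E, F}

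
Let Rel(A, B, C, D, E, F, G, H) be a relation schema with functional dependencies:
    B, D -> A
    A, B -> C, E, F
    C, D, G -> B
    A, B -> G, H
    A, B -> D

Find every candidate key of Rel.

{A, B}, {B, D}, {C, D, G}

{A, B}⁺ = {A, B, C, D, E, F, G, H}, which is every attribute, so {A, B} is a candidate key.
{B, D}⁺ = {A, B, C, D, E, F, G, H}, which is every attribute, so {B, D} is a candidate key.
{C, D, G}⁺ = {A, B, C, D, E, F, G, H}, which is every attribute, so {C, D, G} is a candidate key.
No proper subset of any of these is a key, and no other minimal superkey exists.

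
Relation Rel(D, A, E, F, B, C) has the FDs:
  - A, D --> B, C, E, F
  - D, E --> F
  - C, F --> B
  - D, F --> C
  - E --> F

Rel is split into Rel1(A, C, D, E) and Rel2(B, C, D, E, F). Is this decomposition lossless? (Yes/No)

The shared attributes are {C, D, E} and {C, D, E}⁺ = {B, C, D, E, F}.
Rel2 is contained in that closure, so Rel1 ∩ Rel2 --> Rel2 holds and the join is lossless.

Yes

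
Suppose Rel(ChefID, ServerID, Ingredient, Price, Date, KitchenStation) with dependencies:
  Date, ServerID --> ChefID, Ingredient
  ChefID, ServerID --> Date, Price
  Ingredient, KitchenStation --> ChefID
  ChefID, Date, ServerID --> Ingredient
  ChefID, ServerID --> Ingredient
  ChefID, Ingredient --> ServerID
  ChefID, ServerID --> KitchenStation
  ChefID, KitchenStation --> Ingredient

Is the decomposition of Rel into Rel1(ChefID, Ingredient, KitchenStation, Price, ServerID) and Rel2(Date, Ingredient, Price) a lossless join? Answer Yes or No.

No

Rel1 ∩ Rel2 = {Ingredient, Price}; its closure under F is {Ingredient, Price}.
Neither Rel1 nor Rel2 is contained in that closure, so the decomposition is lossy.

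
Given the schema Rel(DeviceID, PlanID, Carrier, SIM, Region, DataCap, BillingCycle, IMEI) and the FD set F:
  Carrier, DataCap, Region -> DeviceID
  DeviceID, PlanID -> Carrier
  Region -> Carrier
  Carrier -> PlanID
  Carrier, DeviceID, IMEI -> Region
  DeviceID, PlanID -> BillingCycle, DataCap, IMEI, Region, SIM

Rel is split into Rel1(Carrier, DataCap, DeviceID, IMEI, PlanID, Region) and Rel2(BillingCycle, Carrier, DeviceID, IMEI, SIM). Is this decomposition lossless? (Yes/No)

Yes

Common attributes: {Carrier, DeviceID, IMEI}; their closure is {BillingCycle, Carrier, DataCap, DeviceID, IMEI, PlanID, Region, SIM}.
Rel1 is contained in that closure, so Rel1 ∩ Rel2 -> Rel1 holds and the join is lossless.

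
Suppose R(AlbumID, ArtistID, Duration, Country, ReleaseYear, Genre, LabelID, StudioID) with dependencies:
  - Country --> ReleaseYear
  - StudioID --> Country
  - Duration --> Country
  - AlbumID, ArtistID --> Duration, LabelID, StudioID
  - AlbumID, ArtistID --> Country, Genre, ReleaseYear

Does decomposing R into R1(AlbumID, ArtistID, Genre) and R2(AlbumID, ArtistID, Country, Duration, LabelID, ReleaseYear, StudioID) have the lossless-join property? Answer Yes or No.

Yes

R1 ∩ R2 = {AlbumID, ArtistID}; its closure under F is {AlbumID, ArtistID, Country, Duration, Genre, LabelID, ReleaseYear, StudioID}.
This includes all of R1, so the common attributes are a superkey of R1 — the join is lossless.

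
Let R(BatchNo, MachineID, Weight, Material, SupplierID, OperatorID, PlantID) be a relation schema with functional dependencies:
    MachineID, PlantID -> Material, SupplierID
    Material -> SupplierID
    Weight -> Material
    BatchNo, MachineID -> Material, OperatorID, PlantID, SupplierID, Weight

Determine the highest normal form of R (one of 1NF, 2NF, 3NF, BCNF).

2NF

Candidate key: {BatchNo, MachineID}. Prime attributes: {BatchNo, MachineID}.
MachineID, PlantID -> Material, SupplierID breaks BCNF: {MachineID, PlantID}⁺ = {MachineID, Material, PlantID, SupplierID}, so {MachineID, PlantID} is not a superkey.
MachineID, PlantID -> Material, SupplierID has non-prime {Material, SupplierID} on the right and a non-superkey on the left, so 3NF fails.
No proper subset of a key has a non-prime attribute in its closure, so there is no partial dependency; 2NF holds.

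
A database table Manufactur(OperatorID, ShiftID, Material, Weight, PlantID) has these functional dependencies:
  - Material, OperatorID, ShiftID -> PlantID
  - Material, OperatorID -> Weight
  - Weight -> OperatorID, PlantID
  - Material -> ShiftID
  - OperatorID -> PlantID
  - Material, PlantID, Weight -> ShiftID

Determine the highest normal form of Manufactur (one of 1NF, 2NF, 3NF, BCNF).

Candidate keys: {Material, OperatorID}, {Material, Weight}. Prime attributes: {Material, OperatorID, Weight}.
Weight -> OperatorID, PlantID: {Weight}⁺ = {OperatorID, PlantID, Weight}, which is not all of the attributes, so the left side is not a superkey — BCNF is violated.
Because {PlantID} is non-prime and the left side of Weight -> OperatorID, PlantID is not a superkey, the relation is not in 3NF.
{Material} is a proper subset of the key {Material, OperatorID}, and {Material}⁺ contains the non-prime attribute {ShiftID} — a partial dependency, so 2NF is violated.

1NF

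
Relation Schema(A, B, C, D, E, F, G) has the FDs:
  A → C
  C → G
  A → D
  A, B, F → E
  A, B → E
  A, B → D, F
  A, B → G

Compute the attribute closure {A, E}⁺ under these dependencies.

Start with {A, E}.
A → C applies; add {C} → now {A, C, E}.
C → G applies; add {G} → now {A, C, E, G}.
A → D applies; add {D} → now {A, C, D, E, G}.
No further FD applies.

{A, C, D, E, G}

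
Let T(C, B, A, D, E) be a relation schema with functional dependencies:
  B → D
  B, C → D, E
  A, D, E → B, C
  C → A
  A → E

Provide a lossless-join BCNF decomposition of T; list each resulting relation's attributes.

{A, C}; {A, E}; {B, C}; {B, D}

Candidate keys of the original relation: {A, B}, {A, D}, {B, C}, {C, D}.
Within {A, B, C, D, E}: {B}⁺ ∩ {A, B, C, D, E} = {B, D}, not the whole set, so B → D violates BCNF; decompose into {B, D} and {A, B, C, E}.
{B, D}: every determinant is a superkey — BCNF.
Within {A, B, C, E}: {C}⁺ ∩ {A, B, C, E} = {A, C, E}, not the whole set, so C → A, E violates BCNF; decompose into {A, C, E} and {B, C}.
Within {A, C, E}: {A}⁺ ∩ {A, C, E} = {A, E}, not the whole set, so A → E violates BCNF; decompose into {A, E} and {A, C}.
{A, E}: every determinant is a superkey — BCNF.
{A, C}: every determinant is a superkey — BCNF.
{B, C}: every determinant is a superkey — BCNF.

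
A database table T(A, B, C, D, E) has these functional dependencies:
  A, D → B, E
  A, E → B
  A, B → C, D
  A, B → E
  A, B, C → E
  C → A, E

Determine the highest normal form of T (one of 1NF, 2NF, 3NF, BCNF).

BCNF

Candidate keys: {A, B}, {A, D}, {A, E}, {C}. Prime attributes: {A, B, C, D, E}.
The left-hand side of every FD is a superkey, so BCNF is satisfied.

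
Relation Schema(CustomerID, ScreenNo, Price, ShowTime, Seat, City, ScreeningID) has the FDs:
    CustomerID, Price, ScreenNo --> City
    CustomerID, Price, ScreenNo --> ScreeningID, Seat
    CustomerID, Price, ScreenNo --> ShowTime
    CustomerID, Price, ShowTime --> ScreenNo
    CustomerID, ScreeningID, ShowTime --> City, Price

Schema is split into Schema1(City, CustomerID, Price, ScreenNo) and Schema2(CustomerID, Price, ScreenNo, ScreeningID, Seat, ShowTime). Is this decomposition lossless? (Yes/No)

Common attributes: {CustomerID, Price, ScreenNo}; their closure is {City, CustomerID, Price, ScreenNo, ScreeningID, Seat, ShowTime}.
Since Schema1 ⊆ {City, CustomerID, Price, ScreenNo, ScreeningID, Seat, ShowTime}, the intersection is a superkey of Schema1; the decomposition is lossless.

Yes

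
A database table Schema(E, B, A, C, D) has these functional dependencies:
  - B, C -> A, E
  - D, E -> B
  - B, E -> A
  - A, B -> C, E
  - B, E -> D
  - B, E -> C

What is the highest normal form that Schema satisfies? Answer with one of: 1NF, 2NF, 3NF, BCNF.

BCNF

Candidate keys: {A, B}, {B, C}, {B, E}, {D, E}. Prime attributes: {A, B, C, D, E}.
The left-hand side of every FD is a superkey, so BCNF is satisfied.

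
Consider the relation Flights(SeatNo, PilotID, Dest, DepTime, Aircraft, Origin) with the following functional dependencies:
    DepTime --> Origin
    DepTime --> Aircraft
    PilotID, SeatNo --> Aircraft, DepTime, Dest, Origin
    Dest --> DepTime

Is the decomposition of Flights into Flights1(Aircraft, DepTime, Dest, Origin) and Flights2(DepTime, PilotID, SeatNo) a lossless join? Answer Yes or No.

No

The shared attributes are {DepTime} and {DepTime}⁺ = {Aircraft, DepTime, Origin}.
Flights1 ⊄ {Aircraft, DepTime, Origin} and Flights2 ⊄ {Aircraft, DepTime, Origin}, so the split is lossy.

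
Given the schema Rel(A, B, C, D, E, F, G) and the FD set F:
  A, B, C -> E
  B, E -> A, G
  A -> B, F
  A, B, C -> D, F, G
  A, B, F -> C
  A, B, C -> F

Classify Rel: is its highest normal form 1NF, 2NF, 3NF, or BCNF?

Candidate keys: {A}, {B, E}. Prime attributes: {A, B, E}.
The left-hand side of every FD is a superkey, so BCNF is satisfied.

BCNF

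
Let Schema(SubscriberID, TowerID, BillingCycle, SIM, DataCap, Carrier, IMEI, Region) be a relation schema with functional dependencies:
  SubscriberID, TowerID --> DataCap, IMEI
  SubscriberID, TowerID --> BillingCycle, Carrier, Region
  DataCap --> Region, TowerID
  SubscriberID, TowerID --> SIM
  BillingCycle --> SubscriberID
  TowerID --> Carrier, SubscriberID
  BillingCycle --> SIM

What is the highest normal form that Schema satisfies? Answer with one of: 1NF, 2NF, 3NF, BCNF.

Candidate keys: {DataCap}, {TowerID}. Prime attributes: {DataCap, TowerID}.
BillingCycle --> SubscriberID breaks BCNF: {BillingCycle}⁺ = {BillingCycle, SIM, SubscriberID}, so {BillingCycle} is not a superkey.
BillingCycle --> SubscriberID determines the non-prime attribute {SubscriberID} from a non-superkey — 3NF is violated.
With only single-attribute keys there can be no partial dependency, so 2NF holds.

2NF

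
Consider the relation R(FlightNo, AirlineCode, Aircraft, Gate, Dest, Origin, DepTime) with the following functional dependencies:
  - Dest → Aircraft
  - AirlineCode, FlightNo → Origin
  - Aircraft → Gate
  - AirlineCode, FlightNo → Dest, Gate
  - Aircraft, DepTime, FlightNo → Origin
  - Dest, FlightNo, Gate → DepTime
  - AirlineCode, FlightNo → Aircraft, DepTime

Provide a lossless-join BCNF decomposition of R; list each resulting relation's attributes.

{Aircraft, Dest}; {Aircraft, Gate}; {AirlineCode, Dest, FlightNo}; {DepTime, Dest, FlightNo, Origin}

Candidate key of the original relation: {AirlineCode, FlightNo}.
Within {Aircraft, AirlineCode, DepTime, Dest, FlightNo, Gate, Origin}: {Dest}⁺ ∩ {Aircraft, AirlineCode, DepTime, Dest, FlightNo, Gate, Origin} = {Aircraft, Dest, Gate}, not the whole set, so Dest → Aircraft, Gate violates BCNF; decompose into {Aircraft, Dest, Gate} and {AirlineCode, DepTime, Dest, FlightNo, Origin}.
Within {Aircraft, Dest, Gate}: {Aircraft}⁺ ∩ {Aircraft, Dest, Gate} = {Aircraft, Gate}, not the whole set, so Aircraft → Gate violates BCNF; decompose into {Aircraft, Gate} and {Aircraft, Dest}.
{Aircraft, Gate} is in BCNF.
{Aircraft, Dest} is in BCNF.
Within {AirlineCode, DepTime, Dest, FlightNo, Origin}: {Dest, FlightNo}⁺ ∩ {AirlineCode, DepTime, Dest, FlightNo, Origin} = {DepTime, Dest, FlightNo, Origin}, not the whole set, so Dest, FlightNo → DepTime, Origin violates BCNF; decompose into {DepTime, Dest, FlightNo, Origin} and {AirlineCode, Dest, FlightNo}.
{DepTime, Dest, FlightNo, Origin} is in BCNF.
{AirlineCode, Dest, FlightNo} is in BCNF.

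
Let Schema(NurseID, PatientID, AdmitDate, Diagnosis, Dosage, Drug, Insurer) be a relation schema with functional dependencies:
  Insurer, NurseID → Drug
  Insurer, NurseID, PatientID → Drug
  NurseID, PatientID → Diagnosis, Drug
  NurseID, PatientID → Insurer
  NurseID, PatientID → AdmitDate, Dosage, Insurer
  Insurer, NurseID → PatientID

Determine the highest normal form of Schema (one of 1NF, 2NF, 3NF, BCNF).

Candidate keys: {Insurer, NurseID}, {NurseID, PatientID}. Prime attributes: {Insurer, NurseID, PatientID}.
Every FD has a superkey on the left, so the relation is in BCNF.

BCNF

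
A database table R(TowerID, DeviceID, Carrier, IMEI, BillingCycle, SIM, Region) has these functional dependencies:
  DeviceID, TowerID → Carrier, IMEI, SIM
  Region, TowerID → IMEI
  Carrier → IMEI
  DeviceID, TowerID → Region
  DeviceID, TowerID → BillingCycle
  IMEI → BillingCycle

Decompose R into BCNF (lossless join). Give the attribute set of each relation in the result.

{BillingCycle, IMEI}; {Carrier, DeviceID, Region, SIM, TowerID}; {IMEI, Region, TowerID}

Candidate key of the original relation: {DeviceID, TowerID}.
In {BillingCycle, Carrier, DeviceID, IMEI, Region, SIM, TowerID}, {Region, TowerID} is not a superkey ({Region, TowerID}⁺ restricted to this set is {BillingCycle, IMEI, Region, TowerID}), so split on Region, TowerID → BillingCycle, IMEI into {BillingCycle, IMEI, Region, TowerID} and {Carrier, DeviceID, Region, SIM, TowerID}.
In {BillingCycle, IMEI, Region, TowerID}, {IMEI} is not a superkey ({IMEI}⁺ restricted to this set is {BillingCycle, IMEI}), so split on IMEI → BillingCycle into {BillingCycle, IMEI} and {IMEI, Region, TowerID}.
{BillingCycle, IMEI}: every determinant is a superkey — BCNF.
{IMEI, Region, TowerID}: every determinant is a superkey — BCNF.
{Carrier, DeviceID, Region, SIM, TowerID}: every determinant is a superkey — BCNF.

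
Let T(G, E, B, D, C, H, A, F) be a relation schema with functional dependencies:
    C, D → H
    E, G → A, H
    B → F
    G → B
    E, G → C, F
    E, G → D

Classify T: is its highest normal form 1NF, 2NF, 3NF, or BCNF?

Candidate key: {E, G}. Prime attributes: {E, G}.
C, D → H: {C, D}⁺ = {C, D, H}, which is not all of the attributes, so the left side is not a superkey — BCNF is violated.
Because {H} is non-prime and the left side of C, D → H is not a superkey, the relation is not in 3NF.
The proper key subset {G} of {E, G} determines non-prime {B, F}, so the relation is not even in 2NF.

1NF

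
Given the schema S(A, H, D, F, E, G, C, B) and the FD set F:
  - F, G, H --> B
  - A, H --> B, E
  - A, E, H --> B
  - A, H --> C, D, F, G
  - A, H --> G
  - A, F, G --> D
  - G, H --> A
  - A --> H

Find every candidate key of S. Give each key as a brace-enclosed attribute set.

{A}⁺ = {A, B, C, D, E, F, G, H} — all of the relation — so {A} is a candidate key.
{G, H}⁺ = {A, B, C, D, E, F, G, H} — all of the relation — so {G, H} is a candidate key.
Any other superkey properly contains one of these, so there are no further candidate keys.

{A}, {G, H}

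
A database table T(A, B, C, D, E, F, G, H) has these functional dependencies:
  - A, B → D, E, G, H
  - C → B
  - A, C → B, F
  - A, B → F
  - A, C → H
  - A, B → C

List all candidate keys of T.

No FD produces {A}, so it must be in every candidate key.
Closure of {A, B} is {A, B, C, D, E, F, G, H}, the whole schema; {A, B} is a candidate key.
Closure of {A, C} is {A, B, C, D, E, F, G, H}, the whole schema; {A, C} is a candidate key.
No proper subset of any of these is a key, and no other minimal superkey exists.

{A, B}, {A, C}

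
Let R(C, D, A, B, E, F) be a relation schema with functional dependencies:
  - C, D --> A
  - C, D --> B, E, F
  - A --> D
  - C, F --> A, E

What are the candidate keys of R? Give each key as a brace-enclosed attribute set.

No FD produces {C}, so it must be in every candidate key.
{A, C}⁺ = {A, B, C, D, E, F}, which is every attribute, so {A, C} is a candidate key.
{C, D}⁺ = {A, B, C, D, E, F}, which is every attribute, so {C, D} is a candidate key.
{C, F}⁺ = {A, B, C, D, E, F}, which is every attribute, so {C, F} is a candidate key.
Any other superkey properly contains one of these, so there are no further candidate keys.

{A, C}, {C, D}, {C, F}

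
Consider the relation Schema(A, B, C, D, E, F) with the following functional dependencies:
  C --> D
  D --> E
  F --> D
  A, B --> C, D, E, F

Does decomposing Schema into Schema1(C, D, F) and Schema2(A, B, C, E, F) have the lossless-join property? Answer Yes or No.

Yes

The shared attributes are {C, F} and {C, F}⁺ = {C, D, E, F}.
Schema1 is contained in that closure, so Schema1 ∩ Schema2 --> Schema1 holds and the join is lossless.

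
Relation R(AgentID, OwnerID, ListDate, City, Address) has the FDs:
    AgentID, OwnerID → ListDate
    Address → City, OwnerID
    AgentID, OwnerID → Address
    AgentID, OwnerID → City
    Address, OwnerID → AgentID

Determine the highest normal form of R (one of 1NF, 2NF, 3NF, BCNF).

Candidate keys: {Address}, {AgentID, OwnerID}. Prime attributes: {Address, AgentID, OwnerID}.
Every FD has a superkey on the left, so the relation is in BCNF.

BCNF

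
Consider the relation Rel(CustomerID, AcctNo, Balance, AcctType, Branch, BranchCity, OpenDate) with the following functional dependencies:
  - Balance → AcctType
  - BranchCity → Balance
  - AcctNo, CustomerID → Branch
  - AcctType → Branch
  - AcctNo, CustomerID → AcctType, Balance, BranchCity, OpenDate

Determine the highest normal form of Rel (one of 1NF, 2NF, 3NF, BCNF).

2NF

Candidate key: {AcctNo, CustomerID}. Prime attributes: {AcctNo, CustomerID}.
For Balance → AcctType we have {Balance}⁺ = {AcctType, Balance, Branch}; {Balance} is not a superkey, so BCNF fails.
Balance → AcctType determines the non-prime attribute {AcctType} from a non-superkey — 3NF is violated.
Checking every proper subset of each key, none determines a non-prime attribute — 2NF is satisfied.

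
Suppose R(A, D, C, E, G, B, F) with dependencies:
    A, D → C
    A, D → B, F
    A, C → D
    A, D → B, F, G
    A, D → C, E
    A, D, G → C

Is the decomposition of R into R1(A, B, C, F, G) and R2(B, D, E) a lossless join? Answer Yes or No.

No

The shared attributes are {B} and {B}⁺ = {B}.
Neither R1 nor R2 is contained in that closure, so the decomposition is lossy.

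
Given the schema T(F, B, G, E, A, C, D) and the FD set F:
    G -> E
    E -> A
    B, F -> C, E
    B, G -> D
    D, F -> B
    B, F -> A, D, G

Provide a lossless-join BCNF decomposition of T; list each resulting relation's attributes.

{A, E}; {B, C, F, G}; {B, D, G}; {E, G}

Candidate keys of the original relation: {B, F}, {D, F}.
Within {A, B, C, D, E, F, G}: {G}⁺ ∩ {A, B, C, D, E, F, G} = {A, E, G}, not the whole set, so G -> A, E violates BCNF; decompose into {A, E, G} and {B, C, D, F, G}.
Within {A, E, G}: {E}⁺ ∩ {A, E, G} = {A, E}, not the whole set, so E -> A violates BCNF; decompose into {A, E} and {E, G}.
{A, E} has no BCNF violation.
{E, G} has no BCNF violation.
Within {B, C, D, F, G}: {B, G}⁺ ∩ {B, C, D, F, G} = {B, D, G}, not the whole set, so B, G -> D violates BCNF; decompose into {B, D, G} and {B, C, F, G}.
{B, D, G} has no BCNF violation.
{B, C, F, G} has no BCNF violation.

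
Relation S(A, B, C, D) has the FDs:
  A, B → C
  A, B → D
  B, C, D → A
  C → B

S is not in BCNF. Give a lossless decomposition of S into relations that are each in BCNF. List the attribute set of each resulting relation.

Candidate keys of the original relation: {A, B}, {A, C}, {C, D}.
{A, B, C, D}: {C} determines {B, C} here but is not a superkey — split on C → B, giving {B, C} and {A, C, D}.
{B, C} is in BCNF.
{A, C, D} is in BCNF.

{A, C, D}; {B, C}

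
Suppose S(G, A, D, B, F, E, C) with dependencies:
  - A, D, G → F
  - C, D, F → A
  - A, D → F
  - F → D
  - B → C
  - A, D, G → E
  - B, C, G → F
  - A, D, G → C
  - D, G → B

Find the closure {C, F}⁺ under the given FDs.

{A, C, D, F}

Start with {C, F}.
F → D applies; add {D} → now {C, D, F}.
C, D, F → A applies; add {A} → now {A, C, D, F}.
No further FD applies.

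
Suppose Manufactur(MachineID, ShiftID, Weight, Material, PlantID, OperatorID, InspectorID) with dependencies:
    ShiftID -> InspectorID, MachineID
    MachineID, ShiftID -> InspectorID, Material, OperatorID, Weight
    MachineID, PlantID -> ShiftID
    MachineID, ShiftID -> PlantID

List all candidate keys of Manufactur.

{ShiftID}⁺ = {InspectorID, MachineID, Material, OperatorID, PlantID, ShiftID, Weight} — all of the relation — so {ShiftID} is a candidate key.
{MachineID, PlantID}⁺ = {InspectorID, MachineID, Material, OperatorID, PlantID, ShiftID, Weight} — all of the relation — so {MachineID, PlantID} is a candidate key.
Any other superkey properly contains one of these, so there are no further candidate keys.

{MachineID, PlantID}, {ShiftID}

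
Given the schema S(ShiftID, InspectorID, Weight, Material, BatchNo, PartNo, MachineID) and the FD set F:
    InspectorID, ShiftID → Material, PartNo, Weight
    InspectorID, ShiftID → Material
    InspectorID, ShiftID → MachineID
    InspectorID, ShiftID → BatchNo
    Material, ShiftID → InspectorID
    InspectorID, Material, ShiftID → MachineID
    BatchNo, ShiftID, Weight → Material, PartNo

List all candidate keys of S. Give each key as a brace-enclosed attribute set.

{ShiftID} never appears on the right of any FD, so every key must include it.
{InspectorID, ShiftID}⁺ = {BatchNo, InspectorID, MachineID, Material, PartNo, ShiftID, Weight}, which is every attribute, so {InspectorID, ShiftID} is a candidate key.
{Material, ShiftID}⁺ = {BatchNo, InspectorID, MachineID, Material, PartNo, ShiftID, Weight}, which is every attribute, so {Material, ShiftID} is a candidate key.
{BatchNo, ShiftID, Weight}⁺ = {BatchNo, InspectorID, MachineID, Material, PartNo, ShiftID, Weight}, which is every attribute, so {BatchNo, ShiftID, Weight} is a candidate key.
These are minimal and exhaustive — every other superkey contains one of them.

{BatchNo, ShiftID, Weight}, {InspectorID, ShiftID}, {Material, ShiftID}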